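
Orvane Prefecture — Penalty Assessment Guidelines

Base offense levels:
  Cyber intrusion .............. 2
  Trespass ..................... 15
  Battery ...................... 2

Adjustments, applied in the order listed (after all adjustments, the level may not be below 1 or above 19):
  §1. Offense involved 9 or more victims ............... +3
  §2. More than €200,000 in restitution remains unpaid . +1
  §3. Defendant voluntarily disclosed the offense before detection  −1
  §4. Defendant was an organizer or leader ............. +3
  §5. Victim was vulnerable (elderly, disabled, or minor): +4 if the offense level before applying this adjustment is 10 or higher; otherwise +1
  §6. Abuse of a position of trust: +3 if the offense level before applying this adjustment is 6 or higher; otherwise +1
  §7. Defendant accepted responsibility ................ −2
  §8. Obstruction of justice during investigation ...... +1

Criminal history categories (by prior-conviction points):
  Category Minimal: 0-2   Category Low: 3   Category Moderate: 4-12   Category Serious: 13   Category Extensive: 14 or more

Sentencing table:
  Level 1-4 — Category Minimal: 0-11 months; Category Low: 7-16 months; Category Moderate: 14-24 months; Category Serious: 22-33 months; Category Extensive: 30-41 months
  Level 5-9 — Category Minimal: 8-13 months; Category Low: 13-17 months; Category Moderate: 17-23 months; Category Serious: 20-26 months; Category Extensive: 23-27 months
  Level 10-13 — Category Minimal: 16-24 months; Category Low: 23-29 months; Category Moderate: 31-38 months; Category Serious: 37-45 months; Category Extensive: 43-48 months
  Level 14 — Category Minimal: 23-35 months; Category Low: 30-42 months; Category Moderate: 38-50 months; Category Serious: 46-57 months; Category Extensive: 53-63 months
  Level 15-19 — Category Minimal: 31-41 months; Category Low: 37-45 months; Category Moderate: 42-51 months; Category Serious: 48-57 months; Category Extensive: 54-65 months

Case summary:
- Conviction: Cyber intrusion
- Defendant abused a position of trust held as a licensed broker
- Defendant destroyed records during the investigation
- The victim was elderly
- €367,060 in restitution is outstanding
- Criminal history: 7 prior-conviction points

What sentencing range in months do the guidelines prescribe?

Base offense level for cyber intrusion: 2.
§1 does not apply.
§2 applies: 2 + 1 = 3.
§3 does not apply.
§4 does not apply.
§5 applies (level before this adjustment is 3 < 10, so +1): 3 + 1 = 4.
§6 applies (level before this adjustment is 4 < 6, so +1): 4 + 1 = 5.
§8 applies: 5 + 1 = 6.
Final offense level: 6.
Criminal history: 7 prior points → Category Moderate (4-12).
Level 6 falls in the 5-9 band.
Grid: Level 5-9 × Category Moderate = 17-23 months.

17-23 months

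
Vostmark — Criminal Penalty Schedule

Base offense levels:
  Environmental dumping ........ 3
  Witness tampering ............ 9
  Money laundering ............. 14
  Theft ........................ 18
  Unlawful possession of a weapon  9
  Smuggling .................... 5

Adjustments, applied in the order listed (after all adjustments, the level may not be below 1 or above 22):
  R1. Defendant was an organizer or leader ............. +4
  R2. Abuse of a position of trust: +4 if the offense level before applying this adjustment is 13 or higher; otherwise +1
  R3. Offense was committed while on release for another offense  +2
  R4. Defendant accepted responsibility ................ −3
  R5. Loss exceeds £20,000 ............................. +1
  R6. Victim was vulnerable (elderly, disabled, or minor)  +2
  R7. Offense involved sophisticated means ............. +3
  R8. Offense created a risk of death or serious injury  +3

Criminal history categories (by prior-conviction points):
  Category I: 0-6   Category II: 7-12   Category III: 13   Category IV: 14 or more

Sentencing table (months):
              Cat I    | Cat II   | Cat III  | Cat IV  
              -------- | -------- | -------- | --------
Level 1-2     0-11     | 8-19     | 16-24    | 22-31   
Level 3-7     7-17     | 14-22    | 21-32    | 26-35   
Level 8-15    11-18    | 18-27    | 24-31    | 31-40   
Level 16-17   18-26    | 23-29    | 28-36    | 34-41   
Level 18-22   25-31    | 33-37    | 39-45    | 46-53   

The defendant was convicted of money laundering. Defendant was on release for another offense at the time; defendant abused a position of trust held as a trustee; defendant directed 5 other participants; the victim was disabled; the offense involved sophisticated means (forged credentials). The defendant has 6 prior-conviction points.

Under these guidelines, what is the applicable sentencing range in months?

Base offense level for money laundering: 14.
R1 applies: 14 + 4 = 18.
R2 applies (level before this adjustment is 18 ≥ 13, so +4): 18 + 4 = 22.
R3 applies: 22 + 2 = 24.
R4 does not apply.
R5 does not apply.
R6 applies: 24 + 2 = 26.
R7 applies: 26 + 3 = 29.
R8 does not apply.
Level 29 exceeds the maximum of 22; capped at 22.
Final offense level: 22.
Criminal history: 6 prior points → Category I (0-6).
Level 22 falls in the 18-22 band.
Grid: Level 18-22 × Category I = 25-31 months.

25-31 months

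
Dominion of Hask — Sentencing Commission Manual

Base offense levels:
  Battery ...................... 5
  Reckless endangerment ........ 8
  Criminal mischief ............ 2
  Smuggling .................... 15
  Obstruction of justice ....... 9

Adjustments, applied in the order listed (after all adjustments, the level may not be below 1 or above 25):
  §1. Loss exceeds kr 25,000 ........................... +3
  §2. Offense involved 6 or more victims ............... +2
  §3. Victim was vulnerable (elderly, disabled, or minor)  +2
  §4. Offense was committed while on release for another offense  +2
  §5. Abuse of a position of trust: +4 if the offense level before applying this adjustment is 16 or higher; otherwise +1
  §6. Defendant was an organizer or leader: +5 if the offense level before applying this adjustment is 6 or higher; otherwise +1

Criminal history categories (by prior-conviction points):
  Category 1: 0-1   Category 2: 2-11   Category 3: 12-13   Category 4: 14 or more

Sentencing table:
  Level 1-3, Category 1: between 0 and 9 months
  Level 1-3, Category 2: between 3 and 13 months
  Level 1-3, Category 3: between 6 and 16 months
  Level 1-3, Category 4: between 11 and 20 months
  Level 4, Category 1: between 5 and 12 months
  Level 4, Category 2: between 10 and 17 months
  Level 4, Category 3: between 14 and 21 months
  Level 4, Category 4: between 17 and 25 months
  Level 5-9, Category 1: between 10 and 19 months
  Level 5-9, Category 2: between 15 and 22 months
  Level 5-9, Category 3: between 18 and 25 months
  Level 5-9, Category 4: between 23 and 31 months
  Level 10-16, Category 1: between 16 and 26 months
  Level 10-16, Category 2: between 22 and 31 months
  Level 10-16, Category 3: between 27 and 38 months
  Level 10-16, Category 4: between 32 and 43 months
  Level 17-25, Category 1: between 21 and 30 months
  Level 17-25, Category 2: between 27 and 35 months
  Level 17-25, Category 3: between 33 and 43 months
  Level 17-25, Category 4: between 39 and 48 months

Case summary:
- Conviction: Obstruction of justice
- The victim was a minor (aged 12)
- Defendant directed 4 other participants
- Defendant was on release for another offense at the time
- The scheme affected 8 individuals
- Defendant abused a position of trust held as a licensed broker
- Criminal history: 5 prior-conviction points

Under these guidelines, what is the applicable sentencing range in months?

Base offense level for obstruction of justice: 9.
§1 does not apply.
§2 applies: 9 + 2 = 11.
§3 applies: 11 + 2 = 13.
§4 applies: 13 + 2 = 15.
§5 applies (level before this adjustment is 15 < 16, so +1): 15 + 1 = 16.
§6 applies (level before this adjustment is 16 ≥ 6, so +5): 16 + 5 = 21.
Final offense level: 21.
Criminal history: 5 prior points → Category 2 (2-11).
Level 21 falls in the 17-25 band.
Grid: Level 17-25 × Category 2 = 27-35 months.

27-35 months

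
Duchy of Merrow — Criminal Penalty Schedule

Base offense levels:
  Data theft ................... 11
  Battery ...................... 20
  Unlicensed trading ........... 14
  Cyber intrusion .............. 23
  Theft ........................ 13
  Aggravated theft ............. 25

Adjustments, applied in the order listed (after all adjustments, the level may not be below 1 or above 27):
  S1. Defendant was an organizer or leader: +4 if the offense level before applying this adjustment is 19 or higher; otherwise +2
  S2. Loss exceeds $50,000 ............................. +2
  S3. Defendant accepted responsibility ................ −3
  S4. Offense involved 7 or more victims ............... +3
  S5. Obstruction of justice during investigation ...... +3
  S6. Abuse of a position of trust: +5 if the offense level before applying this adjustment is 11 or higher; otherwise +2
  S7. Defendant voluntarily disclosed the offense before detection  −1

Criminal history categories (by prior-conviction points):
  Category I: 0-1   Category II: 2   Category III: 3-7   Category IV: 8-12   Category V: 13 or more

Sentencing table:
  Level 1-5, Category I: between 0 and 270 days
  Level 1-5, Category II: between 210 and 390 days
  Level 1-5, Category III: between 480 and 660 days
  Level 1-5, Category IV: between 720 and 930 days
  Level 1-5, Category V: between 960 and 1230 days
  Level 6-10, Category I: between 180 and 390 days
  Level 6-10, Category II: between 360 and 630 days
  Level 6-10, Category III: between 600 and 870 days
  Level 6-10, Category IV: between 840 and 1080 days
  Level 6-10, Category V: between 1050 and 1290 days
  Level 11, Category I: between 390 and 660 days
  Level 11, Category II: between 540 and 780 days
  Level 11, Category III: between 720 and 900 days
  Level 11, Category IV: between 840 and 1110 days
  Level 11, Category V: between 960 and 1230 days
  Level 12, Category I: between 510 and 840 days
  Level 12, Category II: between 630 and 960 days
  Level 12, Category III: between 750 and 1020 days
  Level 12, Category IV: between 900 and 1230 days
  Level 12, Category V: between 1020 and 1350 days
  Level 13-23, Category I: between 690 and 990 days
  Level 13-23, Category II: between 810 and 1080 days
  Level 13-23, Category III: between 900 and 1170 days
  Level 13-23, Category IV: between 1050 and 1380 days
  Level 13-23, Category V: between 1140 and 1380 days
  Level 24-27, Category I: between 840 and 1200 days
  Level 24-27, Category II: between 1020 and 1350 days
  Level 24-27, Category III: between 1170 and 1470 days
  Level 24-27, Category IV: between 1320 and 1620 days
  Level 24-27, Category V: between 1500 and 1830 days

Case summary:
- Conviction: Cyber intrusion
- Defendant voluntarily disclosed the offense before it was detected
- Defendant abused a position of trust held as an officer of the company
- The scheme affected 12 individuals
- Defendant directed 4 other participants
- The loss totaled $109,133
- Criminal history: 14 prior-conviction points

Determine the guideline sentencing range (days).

1500-1830 days

Base offense level for cyber intrusion: 23.
S1 applies (level before this adjustment is 23 ≥ 19, so +4): 23 + 4 = 27.
S2 applies: 27 + 2 = 29.
S3 does not apply.
S4 applies: 29 + 3 = 32.
S5 does not apply.
S6 applies (level before this adjustment is 32 ≥ 11, so +5): 32 + 5 = 37.
S7 applies: 37 − 1 = 36.
Level 36 exceeds the maximum of 27; capped at 27.
Final offense level: 27.
Criminal history: 14 prior points → Category V (13+).
Level 27 falls in the 24-27 band.
Grid: Level 24-27 × Category V = 1500-1830 days.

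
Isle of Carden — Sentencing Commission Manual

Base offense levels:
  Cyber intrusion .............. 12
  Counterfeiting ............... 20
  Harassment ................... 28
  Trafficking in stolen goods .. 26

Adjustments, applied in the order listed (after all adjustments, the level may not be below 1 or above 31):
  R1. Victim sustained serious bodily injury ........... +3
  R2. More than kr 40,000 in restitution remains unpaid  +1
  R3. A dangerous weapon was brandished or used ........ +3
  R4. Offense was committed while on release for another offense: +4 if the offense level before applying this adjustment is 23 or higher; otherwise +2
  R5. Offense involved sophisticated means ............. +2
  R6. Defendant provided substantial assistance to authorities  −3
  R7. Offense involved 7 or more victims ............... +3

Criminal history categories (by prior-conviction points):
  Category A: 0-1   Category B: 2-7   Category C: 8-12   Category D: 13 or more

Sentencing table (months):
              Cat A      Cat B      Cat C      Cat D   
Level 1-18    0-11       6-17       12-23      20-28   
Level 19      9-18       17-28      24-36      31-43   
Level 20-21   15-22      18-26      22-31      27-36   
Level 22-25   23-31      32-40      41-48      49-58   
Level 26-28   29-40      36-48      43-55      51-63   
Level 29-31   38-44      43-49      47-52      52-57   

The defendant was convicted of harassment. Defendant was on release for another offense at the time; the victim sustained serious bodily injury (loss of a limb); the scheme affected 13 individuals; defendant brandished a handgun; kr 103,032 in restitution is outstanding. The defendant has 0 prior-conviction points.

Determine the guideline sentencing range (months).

38-44 months

Base offense level for harassment: 28.
R1 applies: 28 + 3 = 31.
R2 applies: 31 + 1 = 32.
R3 applies: 32 + 3 = 35.
R4 applies (level before this adjustment is 35 ≥ 23, so +4): 35 + 4 = 39.
R5 does not apply.
R7 applies: 39 + 3 = 42.
Level 42 exceeds the maximum of 31; capped at 31.
Final offense level: 31.
Criminal history: 0 prior points → Category A (0-1).
Level 31 falls in the 29-31 band.
Grid: Level 29-31 × Category A = 38-44 months.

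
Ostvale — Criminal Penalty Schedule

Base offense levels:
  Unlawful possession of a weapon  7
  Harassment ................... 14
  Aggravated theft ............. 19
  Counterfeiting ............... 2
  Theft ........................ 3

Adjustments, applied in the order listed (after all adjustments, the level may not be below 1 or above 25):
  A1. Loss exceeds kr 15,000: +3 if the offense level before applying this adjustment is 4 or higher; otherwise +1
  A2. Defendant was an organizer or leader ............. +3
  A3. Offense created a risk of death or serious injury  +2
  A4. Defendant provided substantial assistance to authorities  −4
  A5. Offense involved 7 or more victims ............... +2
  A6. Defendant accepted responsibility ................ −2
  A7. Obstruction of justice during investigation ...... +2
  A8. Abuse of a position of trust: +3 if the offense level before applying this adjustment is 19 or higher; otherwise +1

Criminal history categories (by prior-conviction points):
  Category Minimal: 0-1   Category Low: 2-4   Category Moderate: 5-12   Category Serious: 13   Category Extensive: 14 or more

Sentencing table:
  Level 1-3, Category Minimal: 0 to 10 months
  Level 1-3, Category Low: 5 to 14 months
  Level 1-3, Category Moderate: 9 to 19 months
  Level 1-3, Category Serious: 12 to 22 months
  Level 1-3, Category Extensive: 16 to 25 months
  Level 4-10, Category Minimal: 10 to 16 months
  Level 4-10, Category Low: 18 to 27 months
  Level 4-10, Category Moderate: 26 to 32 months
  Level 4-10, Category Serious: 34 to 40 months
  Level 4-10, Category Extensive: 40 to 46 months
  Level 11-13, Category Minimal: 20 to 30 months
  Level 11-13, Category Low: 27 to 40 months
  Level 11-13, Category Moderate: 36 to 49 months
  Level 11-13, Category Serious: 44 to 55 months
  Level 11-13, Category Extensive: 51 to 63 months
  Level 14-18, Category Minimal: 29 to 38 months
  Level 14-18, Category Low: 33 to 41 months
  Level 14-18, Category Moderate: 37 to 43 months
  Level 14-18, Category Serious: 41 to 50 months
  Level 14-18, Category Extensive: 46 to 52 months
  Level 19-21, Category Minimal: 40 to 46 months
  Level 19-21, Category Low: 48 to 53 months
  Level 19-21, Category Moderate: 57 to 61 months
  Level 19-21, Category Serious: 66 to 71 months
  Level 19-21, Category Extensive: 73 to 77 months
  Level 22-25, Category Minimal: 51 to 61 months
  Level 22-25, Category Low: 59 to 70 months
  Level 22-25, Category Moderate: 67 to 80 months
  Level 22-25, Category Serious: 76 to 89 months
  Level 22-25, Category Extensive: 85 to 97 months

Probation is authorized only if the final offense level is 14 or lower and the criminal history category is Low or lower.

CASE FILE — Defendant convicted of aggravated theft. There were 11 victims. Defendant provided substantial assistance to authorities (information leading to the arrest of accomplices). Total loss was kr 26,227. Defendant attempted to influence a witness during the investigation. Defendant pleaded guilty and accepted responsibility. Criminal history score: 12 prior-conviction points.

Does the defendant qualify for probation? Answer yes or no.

No

Base offense level for aggravated theft: 19.
A1 applies (level before this adjustment is 19 ≥ 4, so +3): 19 + 3 = 22.
A4 applies: 22 − 4 = 18.
A5 applies: 18 + 2 = 20.
A6 applies: 20 − 2 = 18.
A7 applies: 18 + 2 = 20.
Final offense level: 20.
Criminal history: 12 prior points → Category Moderate (5-12).
Level 20 falls in the 19-21 band.
Grid: Level 19-21 × Category Moderate = 57-61 months.
Probation check: level 20 > 14 and category Moderate > Low → not eligible.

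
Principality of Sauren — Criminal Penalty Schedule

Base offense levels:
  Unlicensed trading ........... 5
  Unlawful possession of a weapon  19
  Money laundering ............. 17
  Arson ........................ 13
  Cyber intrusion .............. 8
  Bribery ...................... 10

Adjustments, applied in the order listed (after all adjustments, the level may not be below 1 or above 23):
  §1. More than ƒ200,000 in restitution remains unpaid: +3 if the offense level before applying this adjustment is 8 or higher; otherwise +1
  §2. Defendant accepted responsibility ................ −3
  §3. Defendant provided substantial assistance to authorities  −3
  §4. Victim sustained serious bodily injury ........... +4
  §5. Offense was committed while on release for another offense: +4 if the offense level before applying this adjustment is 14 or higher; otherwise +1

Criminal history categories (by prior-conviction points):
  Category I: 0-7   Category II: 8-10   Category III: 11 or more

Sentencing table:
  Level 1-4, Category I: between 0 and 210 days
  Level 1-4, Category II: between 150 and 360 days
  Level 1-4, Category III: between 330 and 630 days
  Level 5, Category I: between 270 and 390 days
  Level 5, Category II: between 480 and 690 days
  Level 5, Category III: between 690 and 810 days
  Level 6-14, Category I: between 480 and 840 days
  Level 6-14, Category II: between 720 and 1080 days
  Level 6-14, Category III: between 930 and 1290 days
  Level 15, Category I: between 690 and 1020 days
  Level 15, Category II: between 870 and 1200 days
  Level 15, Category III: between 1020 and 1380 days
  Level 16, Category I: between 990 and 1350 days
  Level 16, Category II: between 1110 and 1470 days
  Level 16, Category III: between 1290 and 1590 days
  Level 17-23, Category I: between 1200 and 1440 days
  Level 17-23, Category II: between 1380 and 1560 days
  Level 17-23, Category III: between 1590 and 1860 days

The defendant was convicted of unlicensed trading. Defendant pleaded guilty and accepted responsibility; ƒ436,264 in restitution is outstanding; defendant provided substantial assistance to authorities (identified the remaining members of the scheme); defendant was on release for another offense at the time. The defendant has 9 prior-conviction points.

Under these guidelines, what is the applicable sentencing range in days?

150-360 days

Base offense level for unlicensed trading: 5.
§1 applies (level before this adjustment is 5 < 8, so +1): 5 + 1 = 6.
§2 applies: 6 − 3 = 3.
§3 applies: 3 − 3 = 0.
§4 does not apply.
§5 applies (level before this adjustment is 0 < 14, so +1): 0 + 1 = 1.
Final offense level: 1.
Criminal history: 9 prior points → Category II (8-10).
Level 1 falls in the 1-4 band.
Grid: Level 1-4 × Category II = 150-360 days.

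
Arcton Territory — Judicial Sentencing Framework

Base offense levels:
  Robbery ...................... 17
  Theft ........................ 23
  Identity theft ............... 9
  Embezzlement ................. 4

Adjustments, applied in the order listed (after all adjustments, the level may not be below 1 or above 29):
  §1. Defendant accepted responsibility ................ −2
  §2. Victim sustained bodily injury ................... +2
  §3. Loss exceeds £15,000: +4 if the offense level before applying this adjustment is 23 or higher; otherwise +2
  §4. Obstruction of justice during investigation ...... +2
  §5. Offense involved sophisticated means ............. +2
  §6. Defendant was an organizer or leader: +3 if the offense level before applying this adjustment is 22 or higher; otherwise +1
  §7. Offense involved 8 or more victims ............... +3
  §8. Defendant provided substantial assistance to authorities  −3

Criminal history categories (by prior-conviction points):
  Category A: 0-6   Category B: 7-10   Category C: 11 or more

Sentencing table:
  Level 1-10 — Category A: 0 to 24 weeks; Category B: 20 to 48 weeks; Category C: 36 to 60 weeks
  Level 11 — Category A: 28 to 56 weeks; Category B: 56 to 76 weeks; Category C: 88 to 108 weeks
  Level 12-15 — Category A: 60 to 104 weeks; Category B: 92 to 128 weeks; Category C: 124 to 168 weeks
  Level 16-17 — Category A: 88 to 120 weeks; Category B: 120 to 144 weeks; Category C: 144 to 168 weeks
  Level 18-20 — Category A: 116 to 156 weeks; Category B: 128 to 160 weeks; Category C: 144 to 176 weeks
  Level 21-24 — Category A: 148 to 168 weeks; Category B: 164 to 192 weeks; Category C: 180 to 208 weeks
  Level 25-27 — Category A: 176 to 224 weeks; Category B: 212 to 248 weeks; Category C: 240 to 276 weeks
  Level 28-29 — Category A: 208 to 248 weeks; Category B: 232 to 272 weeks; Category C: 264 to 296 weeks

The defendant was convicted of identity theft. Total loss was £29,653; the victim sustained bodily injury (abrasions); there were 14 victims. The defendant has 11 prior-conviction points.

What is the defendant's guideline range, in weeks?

Base offense level for identity theft: 9.
§2 applies: 9 + 2 = 11.
§3 applies (level before this adjustment is 11 < 23, so +2): 11 + 2 = 13.
§7 applies: 13 + 3 = 16.
§8 does not apply.
Final offense level: 16.
Criminal history: 11 prior points → Category C (11+).
Level 16 falls in the 16-17 band.
Grid: Level 16-17 × Category C = 144-168 weeks.

144-168 weeks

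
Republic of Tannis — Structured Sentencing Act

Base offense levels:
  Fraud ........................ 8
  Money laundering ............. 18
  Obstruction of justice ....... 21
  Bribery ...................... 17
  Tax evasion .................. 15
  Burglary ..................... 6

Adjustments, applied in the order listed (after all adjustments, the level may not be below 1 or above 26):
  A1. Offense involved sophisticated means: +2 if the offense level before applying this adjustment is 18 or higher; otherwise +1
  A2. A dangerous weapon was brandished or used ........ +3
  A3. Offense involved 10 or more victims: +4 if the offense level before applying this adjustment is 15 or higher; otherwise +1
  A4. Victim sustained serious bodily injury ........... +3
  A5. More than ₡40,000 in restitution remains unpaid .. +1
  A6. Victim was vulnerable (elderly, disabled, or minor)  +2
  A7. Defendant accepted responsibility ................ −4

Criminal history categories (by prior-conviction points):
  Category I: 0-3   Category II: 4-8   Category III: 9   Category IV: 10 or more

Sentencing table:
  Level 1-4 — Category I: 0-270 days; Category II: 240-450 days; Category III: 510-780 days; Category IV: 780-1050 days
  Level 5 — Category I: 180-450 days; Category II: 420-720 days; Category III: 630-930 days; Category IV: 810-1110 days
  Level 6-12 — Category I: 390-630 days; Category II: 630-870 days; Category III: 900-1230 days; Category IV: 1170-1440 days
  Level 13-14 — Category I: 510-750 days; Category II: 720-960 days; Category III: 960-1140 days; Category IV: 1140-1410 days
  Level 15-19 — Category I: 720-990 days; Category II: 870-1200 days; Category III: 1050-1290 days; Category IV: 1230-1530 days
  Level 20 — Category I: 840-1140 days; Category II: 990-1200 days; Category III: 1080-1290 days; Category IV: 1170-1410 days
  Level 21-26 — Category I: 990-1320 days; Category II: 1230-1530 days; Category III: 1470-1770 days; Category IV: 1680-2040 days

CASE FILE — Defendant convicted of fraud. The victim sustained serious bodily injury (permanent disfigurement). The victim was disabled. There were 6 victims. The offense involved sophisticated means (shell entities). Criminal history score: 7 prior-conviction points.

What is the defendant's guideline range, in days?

Base offense level for fraud: 8.
A1 applies (level before this adjustment is 8 < 18, so +1): 8 + 1 = 9.
A2 does not apply.
A4 applies: 9 + 3 = 12.
A5 does not apply.
A6 applies: 12 + 2 = 14.
A7 does not apply.
Final offense level: 14.
Criminal history: 7 prior points → Category II (4-8).
Level 14 falls in the 13-14 band.
Grid: Level 13-14 × Category II = 720-960 days.

720-960 days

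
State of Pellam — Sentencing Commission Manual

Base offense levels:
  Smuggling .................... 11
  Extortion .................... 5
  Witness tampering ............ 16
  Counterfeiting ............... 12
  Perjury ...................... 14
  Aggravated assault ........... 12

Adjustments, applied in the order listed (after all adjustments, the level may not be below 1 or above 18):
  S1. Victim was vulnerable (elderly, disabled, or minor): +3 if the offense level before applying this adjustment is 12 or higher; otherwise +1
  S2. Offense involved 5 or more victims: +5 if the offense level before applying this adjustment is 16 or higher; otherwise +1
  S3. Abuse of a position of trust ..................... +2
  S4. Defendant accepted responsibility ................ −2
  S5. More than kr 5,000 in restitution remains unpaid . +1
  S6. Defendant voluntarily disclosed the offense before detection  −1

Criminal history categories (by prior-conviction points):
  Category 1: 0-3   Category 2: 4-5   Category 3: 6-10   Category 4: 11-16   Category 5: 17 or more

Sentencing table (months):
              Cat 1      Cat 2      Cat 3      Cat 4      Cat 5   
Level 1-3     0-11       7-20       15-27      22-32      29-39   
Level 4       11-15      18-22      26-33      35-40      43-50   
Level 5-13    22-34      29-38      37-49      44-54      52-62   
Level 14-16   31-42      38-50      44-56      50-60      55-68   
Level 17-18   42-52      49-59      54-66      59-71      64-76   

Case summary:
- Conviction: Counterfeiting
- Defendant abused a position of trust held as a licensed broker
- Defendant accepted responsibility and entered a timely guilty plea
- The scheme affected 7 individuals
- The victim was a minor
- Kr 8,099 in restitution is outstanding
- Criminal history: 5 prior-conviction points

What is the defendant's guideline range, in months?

Base offense level for counterfeiting: 12.
S1 applies (level before this adjustment is 12 ≥ 12, so +3): 12 + 3 = 15.
S2 applies (level before this adjustment is 15 < 16, so +1): 15 + 1 = 16.
S3 applies: 16 + 2 = 18.
S4 applies: 18 − 2 = 16.
S5 applies: 16 + 1 = 17.
S6 does not apply.
Final offense level: 17.
Criminal history: 5 prior points → Category 2 (4-5).
Level 17 falls in the 17-18 band.
Grid: Level 17-18 × Category 2 = 49-59 months.

49-59 months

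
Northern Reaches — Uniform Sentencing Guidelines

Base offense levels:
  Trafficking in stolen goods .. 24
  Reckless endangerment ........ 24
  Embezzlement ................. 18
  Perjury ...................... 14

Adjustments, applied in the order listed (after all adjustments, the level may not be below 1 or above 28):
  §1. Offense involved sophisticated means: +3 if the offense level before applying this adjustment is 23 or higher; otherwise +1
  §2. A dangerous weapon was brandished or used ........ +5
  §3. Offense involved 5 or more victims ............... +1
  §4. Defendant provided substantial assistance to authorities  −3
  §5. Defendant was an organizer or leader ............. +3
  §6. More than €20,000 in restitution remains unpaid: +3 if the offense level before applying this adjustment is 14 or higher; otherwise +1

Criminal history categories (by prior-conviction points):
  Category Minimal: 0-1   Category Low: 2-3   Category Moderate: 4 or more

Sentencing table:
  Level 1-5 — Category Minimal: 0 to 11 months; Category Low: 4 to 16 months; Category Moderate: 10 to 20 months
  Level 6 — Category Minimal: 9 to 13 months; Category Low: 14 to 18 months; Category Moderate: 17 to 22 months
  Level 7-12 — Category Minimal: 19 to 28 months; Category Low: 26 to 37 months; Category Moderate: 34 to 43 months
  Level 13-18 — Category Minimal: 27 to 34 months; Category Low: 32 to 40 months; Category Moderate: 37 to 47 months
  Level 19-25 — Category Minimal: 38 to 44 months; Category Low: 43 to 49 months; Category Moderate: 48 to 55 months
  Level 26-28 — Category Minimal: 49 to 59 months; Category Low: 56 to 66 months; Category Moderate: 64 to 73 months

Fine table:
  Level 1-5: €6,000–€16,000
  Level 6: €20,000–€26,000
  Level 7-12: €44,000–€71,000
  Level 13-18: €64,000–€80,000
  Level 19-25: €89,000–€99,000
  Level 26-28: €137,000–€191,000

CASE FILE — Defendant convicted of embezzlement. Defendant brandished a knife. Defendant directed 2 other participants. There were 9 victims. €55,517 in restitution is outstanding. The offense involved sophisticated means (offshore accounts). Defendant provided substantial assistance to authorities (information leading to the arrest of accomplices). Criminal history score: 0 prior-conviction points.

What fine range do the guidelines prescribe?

€137,000–€191,000

Base offense level for embezzlement: 18.
§1 applies (level before this adjustment is 18 < 23, so +1): 18 + 1 = 19.
§2 applies: 19 + 5 = 24.
§3 applies: 24 + 1 = 25.
§4 applies: 25 − 3 = 22.
§5 applies: 22 + 3 = 25.
§6 applies (level before this adjustment is 25 ≥ 14, so +3): 25 + 3 = 28.
Final offense level: 28.
Level 28 falls in the 26-28 band.
Fine table: Level 26-28 → €137,000–€191,000.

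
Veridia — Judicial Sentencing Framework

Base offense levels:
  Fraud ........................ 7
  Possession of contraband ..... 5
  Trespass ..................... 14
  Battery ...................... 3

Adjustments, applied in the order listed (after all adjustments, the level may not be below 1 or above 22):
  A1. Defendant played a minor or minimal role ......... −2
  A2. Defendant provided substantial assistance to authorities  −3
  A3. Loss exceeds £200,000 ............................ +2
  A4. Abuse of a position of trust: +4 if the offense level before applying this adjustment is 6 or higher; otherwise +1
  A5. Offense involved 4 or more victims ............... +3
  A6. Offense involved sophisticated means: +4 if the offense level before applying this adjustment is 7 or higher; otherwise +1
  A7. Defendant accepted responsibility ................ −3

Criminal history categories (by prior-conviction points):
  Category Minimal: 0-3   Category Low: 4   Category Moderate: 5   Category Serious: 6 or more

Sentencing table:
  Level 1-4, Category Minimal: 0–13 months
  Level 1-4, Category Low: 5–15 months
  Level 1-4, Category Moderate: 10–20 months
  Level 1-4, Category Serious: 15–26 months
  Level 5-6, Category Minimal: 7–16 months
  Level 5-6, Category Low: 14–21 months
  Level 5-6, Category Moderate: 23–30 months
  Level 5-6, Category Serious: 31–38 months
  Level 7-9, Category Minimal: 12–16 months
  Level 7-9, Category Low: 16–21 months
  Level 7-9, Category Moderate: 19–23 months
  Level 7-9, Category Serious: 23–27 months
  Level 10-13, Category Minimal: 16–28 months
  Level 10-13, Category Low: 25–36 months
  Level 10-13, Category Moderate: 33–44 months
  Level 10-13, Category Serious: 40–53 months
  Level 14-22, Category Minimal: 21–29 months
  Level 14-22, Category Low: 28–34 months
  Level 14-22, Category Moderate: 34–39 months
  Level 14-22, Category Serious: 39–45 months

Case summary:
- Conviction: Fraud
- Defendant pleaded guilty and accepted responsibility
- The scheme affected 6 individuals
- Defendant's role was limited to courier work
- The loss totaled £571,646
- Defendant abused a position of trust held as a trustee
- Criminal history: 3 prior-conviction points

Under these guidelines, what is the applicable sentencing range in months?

Base offense level for fraud: 7.
A1 applies: 7 − 2 = 5.
A2 does not apply.
A3 applies: 5 + 2 = 7.
A4 applies (level before this adjustment is 7 ≥ 6, so +4): 7 + 4 = 11.
A5 applies: 11 + 3 = 14.
A6 does not apply.
A7 applies: 14 − 3 = 11.
Final offense level: 11.
Criminal history: 3 prior points → Category Minimal (0-3).
Level 11 falls in the 10-13 band.
Grid: Level 10-13 × Category Minimal = 16-28 months.

16-28 months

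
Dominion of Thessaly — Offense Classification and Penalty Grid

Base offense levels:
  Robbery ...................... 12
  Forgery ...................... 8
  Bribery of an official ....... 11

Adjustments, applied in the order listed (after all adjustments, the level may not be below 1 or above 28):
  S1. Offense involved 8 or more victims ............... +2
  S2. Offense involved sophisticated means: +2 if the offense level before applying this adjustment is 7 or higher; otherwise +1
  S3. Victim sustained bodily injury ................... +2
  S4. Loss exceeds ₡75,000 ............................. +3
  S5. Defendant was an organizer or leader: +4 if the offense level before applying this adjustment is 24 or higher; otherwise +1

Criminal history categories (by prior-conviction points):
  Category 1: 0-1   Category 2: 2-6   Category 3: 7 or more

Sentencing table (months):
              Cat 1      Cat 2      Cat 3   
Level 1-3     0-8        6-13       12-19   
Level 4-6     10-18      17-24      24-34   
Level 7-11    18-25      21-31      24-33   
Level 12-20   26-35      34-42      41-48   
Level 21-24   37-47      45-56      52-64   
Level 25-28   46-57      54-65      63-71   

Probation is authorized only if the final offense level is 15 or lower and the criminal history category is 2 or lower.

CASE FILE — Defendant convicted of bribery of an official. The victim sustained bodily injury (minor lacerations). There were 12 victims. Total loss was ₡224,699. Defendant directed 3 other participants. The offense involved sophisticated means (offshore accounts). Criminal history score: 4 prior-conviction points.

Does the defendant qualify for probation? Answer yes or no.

Base offense level for bribery of an official: 11.
S1 applies: 11 + 2 = 13.
S2 applies (level before this adjustment is 13 ≥ 7, so +2): 13 + 2 = 15.
S3 applies: 15 + 2 = 17.
S4 applies: 17 + 3 = 20.
S5 applies (level before this adjustment is 20 < 24, so +1): 20 + 1 = 21.
Final offense level: 21.
Criminal history: 4 prior points → Category 2 (2-6).
Level 21 falls in the 21-24 band.
Grid: Level 21-24 × Category 2 = 45-56 months.
Probation check: level 21 > 15 and category 2 ≤ 2 → not eligible.

No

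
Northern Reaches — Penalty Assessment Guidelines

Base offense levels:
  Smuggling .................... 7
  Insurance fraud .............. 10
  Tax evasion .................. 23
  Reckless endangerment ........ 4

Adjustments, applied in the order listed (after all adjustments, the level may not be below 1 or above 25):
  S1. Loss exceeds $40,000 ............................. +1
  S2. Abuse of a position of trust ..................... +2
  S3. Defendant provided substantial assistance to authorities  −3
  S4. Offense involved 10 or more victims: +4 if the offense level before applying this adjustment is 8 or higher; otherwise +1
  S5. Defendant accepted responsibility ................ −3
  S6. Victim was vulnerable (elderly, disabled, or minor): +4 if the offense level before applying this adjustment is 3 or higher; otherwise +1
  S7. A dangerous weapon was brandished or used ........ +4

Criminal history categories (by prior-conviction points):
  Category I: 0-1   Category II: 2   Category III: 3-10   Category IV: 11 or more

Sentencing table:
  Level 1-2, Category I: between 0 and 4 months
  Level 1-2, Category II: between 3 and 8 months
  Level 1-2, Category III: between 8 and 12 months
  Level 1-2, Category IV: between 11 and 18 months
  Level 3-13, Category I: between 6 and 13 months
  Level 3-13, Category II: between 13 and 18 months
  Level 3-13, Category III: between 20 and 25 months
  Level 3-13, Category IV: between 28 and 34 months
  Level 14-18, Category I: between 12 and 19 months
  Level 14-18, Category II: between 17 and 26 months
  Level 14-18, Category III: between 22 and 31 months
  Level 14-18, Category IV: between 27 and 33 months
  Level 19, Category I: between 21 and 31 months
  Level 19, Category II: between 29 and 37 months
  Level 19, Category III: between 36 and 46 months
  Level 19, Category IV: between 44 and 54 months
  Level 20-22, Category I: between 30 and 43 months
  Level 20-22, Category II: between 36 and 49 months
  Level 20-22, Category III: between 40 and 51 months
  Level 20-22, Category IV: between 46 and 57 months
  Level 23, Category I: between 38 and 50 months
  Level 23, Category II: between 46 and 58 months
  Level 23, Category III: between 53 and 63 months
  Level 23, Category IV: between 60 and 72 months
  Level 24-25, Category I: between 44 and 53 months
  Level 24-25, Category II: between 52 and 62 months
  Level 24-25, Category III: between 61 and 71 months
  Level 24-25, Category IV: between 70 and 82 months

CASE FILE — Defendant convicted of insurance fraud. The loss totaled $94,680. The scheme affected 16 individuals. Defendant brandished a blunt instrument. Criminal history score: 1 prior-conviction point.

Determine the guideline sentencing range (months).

Base offense level for insurance fraud: 10.
S1 applies: 10 + 1 = 11.
S2 does not apply.
S3 does not apply.
S4 applies (level before this adjustment is 11 ≥ 8, so +4): 11 + 4 = 15.
S7 applies: 15 + 4 = 19.
Final offense level: 19.
Criminal history: 1 prior point → Category I (0-1).
Level 19 falls in the 19 band.
Grid: Level 19 × Category I = 21-31 months.

21-31 months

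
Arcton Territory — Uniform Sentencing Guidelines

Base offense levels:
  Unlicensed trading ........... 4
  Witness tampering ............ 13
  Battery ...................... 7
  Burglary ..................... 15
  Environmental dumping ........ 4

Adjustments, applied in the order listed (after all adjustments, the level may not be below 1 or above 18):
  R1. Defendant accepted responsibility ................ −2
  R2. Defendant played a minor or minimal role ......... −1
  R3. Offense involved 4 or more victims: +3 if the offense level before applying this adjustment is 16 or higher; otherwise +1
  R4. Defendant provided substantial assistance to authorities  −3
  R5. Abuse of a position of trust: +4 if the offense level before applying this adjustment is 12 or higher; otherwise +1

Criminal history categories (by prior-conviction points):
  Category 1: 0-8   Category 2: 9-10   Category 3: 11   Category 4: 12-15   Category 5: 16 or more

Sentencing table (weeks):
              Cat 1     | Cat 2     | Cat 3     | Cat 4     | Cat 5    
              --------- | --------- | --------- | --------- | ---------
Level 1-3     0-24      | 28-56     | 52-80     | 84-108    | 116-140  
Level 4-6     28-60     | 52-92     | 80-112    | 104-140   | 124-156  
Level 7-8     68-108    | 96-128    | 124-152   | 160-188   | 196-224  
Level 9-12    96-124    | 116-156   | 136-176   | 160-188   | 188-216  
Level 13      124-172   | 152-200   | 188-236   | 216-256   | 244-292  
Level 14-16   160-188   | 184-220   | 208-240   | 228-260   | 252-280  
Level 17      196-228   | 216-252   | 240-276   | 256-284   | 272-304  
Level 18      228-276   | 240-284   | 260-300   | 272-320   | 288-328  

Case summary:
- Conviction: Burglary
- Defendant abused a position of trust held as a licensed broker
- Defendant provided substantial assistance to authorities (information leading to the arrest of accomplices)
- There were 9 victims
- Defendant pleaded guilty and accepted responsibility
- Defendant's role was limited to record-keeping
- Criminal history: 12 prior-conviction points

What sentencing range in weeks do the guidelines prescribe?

160-188 weeks

Base offense level for burglary: 15.
R1 applies: 15 − 2 = 13.
R2 applies: 13 − 1 = 12.
R3 applies (level before this adjustment is 12 < 16, so +1): 12 + 1 = 13.
R4 applies: 13 − 3 = 10.
R5 applies (level before this adjustment is 10 < 12, so +1): 10 + 1 = 11.
Final offense level: 11.
Criminal history: 12 prior points → Category 4 (12-15).
Level 11 falls in the 9-12 band.
Grid: Level 9-12 × Category 4 = 160-188 weeks.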